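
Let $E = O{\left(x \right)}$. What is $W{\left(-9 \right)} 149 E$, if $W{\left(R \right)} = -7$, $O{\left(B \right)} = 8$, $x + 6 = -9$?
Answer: $-8344$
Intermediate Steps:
$x = -15$ ($x = -6 - 9 = -15$)
$E = 8$
$W{\left(-9 \right)} 149 E = \left(-7\right) 149 \cdot 8 = \left(-1043\right) 8 = -8344$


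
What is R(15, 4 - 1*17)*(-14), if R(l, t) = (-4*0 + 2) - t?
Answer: -210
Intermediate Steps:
R(l, t) = 2 - t (R(l, t) = (0 + 2) - t = 2 - t)
R(15, 4 - 1*17)*(-14) = (2 - (4 - 1*17))*(-14) = (2 - (4 - 17))*(-14) = (2 - 1*(-13))*(-14) = (2 + 13)*(-14) = 15*(-14) = -210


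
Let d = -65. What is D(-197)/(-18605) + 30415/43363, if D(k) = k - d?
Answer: 571594991/806768615 ≈ 0.70850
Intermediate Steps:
D(k) = 65 + k (D(k) = k - 1*(-65) = k + 65 = 65 + k)
D(-197)/(-18605) + 30415/43363 = (65 - 197)/(-18605) + 30415/43363 = -132*(-1/18605) + 30415*(1/43363) = 132/18605 + 30415/43363 = 571594991/806768615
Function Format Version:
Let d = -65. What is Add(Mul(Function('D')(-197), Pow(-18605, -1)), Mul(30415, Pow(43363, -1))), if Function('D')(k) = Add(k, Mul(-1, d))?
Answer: Rational(571594991, 806768615) ≈ 0.70850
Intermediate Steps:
Function('D')(k) = Add(65, k) (Function('D')(k) = Add(k, Mul(-1, -65)) = Add(k, 65) = Add(65, k))
Add(Mul(Function('D')(-197), Pow(-18605, -1)), Mul(30415, Pow(43363, -1))) = Add(Mul(Add(65, -197), Pow(-18605, -1)), Mul(30415, Pow(43363, -1))) = Add(Mul(-132, Rational(-1, 18605)), Mul(30415, Rational(1, 43363))) = Add(Rational(132, 18605), Rational(30415, 43363)) = Rational(571594991, 806768615)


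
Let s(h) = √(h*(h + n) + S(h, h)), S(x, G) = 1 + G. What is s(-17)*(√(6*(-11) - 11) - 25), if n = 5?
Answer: 2*√47*(-25 + I*√77) ≈ -342.78 + 120.32*I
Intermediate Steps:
s(h) = √(1 + h + h*(5 + h)) (s(h) = √(h*(h + 5) + (1 + h)) = √(h*(5 + h) + (1 + h)) = √(1 + h + h*(5 + h)))
s(-17)*(√(6*(-11) - 11) - 25) = √(1 + (-17)² + 6*(-17))*(√(6*(-11) - 11) - 25) = √(1 + 289 - 102)*(√(-66 - 11) - 25) = √188*(√(-77) - 25) = (2*√47)*(I*√77 - 25) = (2*√47)*(-25 + I*√77) = 2*√47*(-25 + I*√77)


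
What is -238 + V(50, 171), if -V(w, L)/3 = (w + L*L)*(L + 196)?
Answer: -32249629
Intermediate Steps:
V(w, L) = -3*(196 + L)*(w + L²) (V(w, L) = -3*(w + L*L)*(L + 196) = -3*(w + L²)*(196 + L) = -3*(196 + L)*(w + L²))
-238 + V(50, 171) = -238 + (-588*50 - 588*171² - 3*171³ - 3*171*50) = -238 + (-29400 - 588*29241 - 3*5000211 - 25650) = -238 + (-29400 - 17193708 - 15000633 - 25650) = -238 - 32249391 = -32249629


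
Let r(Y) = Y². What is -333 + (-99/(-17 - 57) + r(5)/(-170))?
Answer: -208708/629 ≈ -331.81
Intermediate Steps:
-333 + (-99/(-17 - 57) + r(5)/(-170)) = -333 + (-99/(-17 - 57) + 5²/(-170)) = -333 + (-99/(-74) + 25*(-1/170)) = -333 + (-99*(-1/74) - 5/34) = -333 + (99/74 - 5/34) = -333 + 749/629 = -208708/629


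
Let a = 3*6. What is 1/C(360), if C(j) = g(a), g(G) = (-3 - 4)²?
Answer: 1/49 ≈ 0.020408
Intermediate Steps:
a = 18
g(G) = 49 (g(G) = (-7)² = 49)
C(j) = 49
1/C(360) = 1/49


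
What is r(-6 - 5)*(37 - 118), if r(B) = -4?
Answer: 324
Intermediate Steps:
r(-6 - 5)*(37 - 118) = -4*(37 - 118) = -4*(-81) = 324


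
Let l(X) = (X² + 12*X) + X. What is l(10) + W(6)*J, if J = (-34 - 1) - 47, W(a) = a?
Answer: -262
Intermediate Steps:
l(X) = X² + 13*X
J = -82 (J = -35 - 47 = -82)
l(10) + W(6)*J = 10*(13 + 10) + 6*(-82) = 10*23 - 492 = 230 - 492 = -262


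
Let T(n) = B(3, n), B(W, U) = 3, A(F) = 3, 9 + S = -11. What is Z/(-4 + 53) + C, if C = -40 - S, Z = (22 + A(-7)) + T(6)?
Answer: -136/7 ≈ -19.429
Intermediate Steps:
S = -20 (S = -9 - 11 = -20)
T(n) = 3
Z = 28 (Z = (22 + 3) + 3 = 25 + 3 = 28)
C = -20 (C = -40 - 1*(-20) = -40 + 20 = -20)
Z/(-4 + 53) + C = 28/(-4 + 53) - 20 = 28/49 - 20 = (1/49)*28 - 20 = 4/7 - 20 = -136/7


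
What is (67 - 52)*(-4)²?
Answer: 240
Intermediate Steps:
(67 - 52)*(-4)² = 15*16 = 240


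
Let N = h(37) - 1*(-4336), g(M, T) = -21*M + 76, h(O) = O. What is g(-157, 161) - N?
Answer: -1000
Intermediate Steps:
g(M, T) = 76 - 21*M
N = 4373 (N = 37 - 1*(-4336) = 37 + 4336 = 4373)
g(-157, 161) - N = (76 - 21*(-157)) - 1*4373 = (76 + 3297) - 4373 = 3373 - 4373 = -1000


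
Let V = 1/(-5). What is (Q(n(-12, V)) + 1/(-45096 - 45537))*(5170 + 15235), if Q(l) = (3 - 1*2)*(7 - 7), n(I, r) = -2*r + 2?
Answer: -20405/90633 ≈ -0.22514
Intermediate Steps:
V = -⅕ ≈ -0.20000
n(I, r) = 2 - 2*r
Q(l) = 0 (Q(l) = (3 - 2)*0 = 1*0 = 0)
(Q(n(-12, V)) + 1/(-45096 - 45537))*(5170 + 15235) = (0 + 1/(-45096 - 45537))*(5170 + 15235) = (0 + 1/(-90633))*20405 = (0 - 1/90633)*20405 = -1/90633*20405 = -20405/90633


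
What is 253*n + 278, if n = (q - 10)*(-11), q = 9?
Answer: 3061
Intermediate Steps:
n = 11 (n = (9 - 10)*(-11) = -1*(-11) = 11)
253*n + 278 = 253*11 + 278 = 2783 + 278 = 3061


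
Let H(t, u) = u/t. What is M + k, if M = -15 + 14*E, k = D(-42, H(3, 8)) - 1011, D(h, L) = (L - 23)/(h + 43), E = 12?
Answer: -2635/3 ≈ -878.33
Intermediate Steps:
D(h, L) = (-23 + L)/(43 + h)
k = -3094/3 (k = (-23 + 8/3)/(43 - 42) - 1011 = (-23 + 8*(⅓))/1 - 1011 = 1*(-23 + 8/3) - 1011 = 1*(-61/3) - 1011 = -61/3 - 1011 = -3094/3 ≈ -1031.3)
M = 153 (M = -15 + 14*12 = -15 + 168 = 153)
M + k = 153 - 3094/3 = -2635/3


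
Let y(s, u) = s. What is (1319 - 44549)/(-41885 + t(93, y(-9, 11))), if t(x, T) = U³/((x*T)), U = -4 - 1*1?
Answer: 3618351/3505762 ≈ 1.0321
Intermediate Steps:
U = -5 (U = -4 - 1 = -5)
t(x, T) = -125/(T*x) (t(x, T) = (-5)³/((x*T)) = -125*1/(T*x) = -125/(T*x))
(1319 - 44549)/(-41885 + t(93, y(-9, 11))) = (1319 - 44549)/(-41885 - 125/(-9*93)) = -43230/(-41885 - 125*(-⅑)*1/93) = -43230/(-41885 + 125/837) = -43230/(-35057620/837) = -43230*(-837/35057620) = 3618351/3505762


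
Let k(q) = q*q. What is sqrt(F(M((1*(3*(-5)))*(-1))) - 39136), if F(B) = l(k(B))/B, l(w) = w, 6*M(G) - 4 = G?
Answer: I*sqrt(1408782)/6 ≈ 197.82*I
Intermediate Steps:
k(q) = q**2
M(G) = 2/3 + G/6
F(B) = B (F(B) = B**2/B = B)
sqrt(F(M((1*(3*(-5)))*(-1))) - 39136) = sqrt((2/3 + ((1*(3*(-5)))*(-1))/6) - 39136) = sqrt((2/3 + ((1*(-15))*(-1))/6) - 39136) = sqrt((2/3 + (-15*(-1))/6) - 39136) = sqrt((2/3 + (1/6)*15) - 39136) = sqrt((2/3 + 5/2) - 39136) = sqrt(19/6 - 39136) = sqrt(-234797/6) = I*sqrt(1408782)/6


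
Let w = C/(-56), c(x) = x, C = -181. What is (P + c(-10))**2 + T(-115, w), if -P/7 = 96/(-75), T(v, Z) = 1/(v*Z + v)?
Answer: 3677876/3406875 ≈ 1.0795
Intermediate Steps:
w = 181/56 (w = -181/(-56) = -181*(-1/56) = 181/56 ≈ 3.2321)
T(v, Z) = 1/(v + Z*v) (T(v, Z) = 1/(Z*v + v) = 1/(v + Z*v))
P = 224/25 (P = -672/(-75) = -672*(-1)/75 = -7*(-32/25) = 224/25 ≈ 8.9600)
(P + c(-10))**2 + T(-115, w) = (224/25 - 10)**2 + 1/((-115)*(1 + 181/56)) = (-26/25)**2 - 1/(115*237/56) = 676/625 - 1/115*56/237 = 676/625 - 56/27255 = 3677876/3406875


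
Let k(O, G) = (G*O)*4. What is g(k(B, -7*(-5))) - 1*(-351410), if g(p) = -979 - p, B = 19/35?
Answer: 350355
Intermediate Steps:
B = 19/35 (B = 19*(1/35) = 19/35 ≈ 0.54286)
k(O, G) = 4*G*O
g(k(B, -7*(-5))) - 1*(-351410) = (-979 - 4*(-7*(-5))*19/35) - 1*(-351410) = (-979 - 4*35*19/35) + 351410 = (-979 - 1*76) + 351410 = (-979 - 76) + 351410 = -1055 + 351410 = 350355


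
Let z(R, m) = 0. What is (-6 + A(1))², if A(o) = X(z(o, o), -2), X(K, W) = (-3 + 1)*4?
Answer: 196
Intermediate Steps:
X(K, W) = -8 (X(K, W) = -2*4 = -8)
A(o) = -8
(-6 + A(1))² = (-6 - 8)² = (-14)² = 196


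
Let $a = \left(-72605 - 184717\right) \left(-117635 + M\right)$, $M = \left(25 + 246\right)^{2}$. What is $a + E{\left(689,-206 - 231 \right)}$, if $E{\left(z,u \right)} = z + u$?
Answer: $11372088720$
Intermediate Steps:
$E{\left(z,u \right)} = u + z$
$M = 73441$ ($M = 271^{2} = 73441$)
$a = 11372088468$ ($a = \left(-72605 - 184717\right) \left(-117635 + 73441\right) = \left(-72605 - 184717\right) \left(-44194\right) = \left(-257322\right) \left(-44194\right) = 11372088468$)
$a + E{\left(689,-206 - 231 \right)} = 11372088468 + \left(\left(-206 - 231\right) + 689\right) = 11372088468 + \left(-437 + 689\right) = 11372088468 + 252 = 11372088720$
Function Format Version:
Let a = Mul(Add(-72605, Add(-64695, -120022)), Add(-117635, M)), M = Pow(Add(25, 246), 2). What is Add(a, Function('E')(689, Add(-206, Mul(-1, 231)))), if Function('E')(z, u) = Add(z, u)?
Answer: 11372088720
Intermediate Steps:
Function('E')(z, u) = Add(u, z)
M = 73441 (M = Pow(271, 2) = 73441)
a = 11372088468 (a = Mul(Add(-72605, Add(-64695, -120022)), Add(-117635, 73441)) = Mul(Add(-72605, -184717), -44194) = Mul(-257322, -44194) = 11372088468)
Add(a, Function('E')(689, Add(-206, Mul(-1, 231)))) = Add(11372088468, Add(Add(-206, Mul(-1, 231)), 689)) = Add(11372088468, Add(Add(-206, -231), 689)) = Add(11372088468, Add(-437, 689)) = Add(11372088468, 252) = 11372088720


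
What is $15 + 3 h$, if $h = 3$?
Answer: $24$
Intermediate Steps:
$15 + 3 h = 15 + 3 \cdot 3 = 15 + 9 = 24$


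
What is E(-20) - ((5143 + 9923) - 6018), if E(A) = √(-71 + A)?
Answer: -9048 + I*√91 ≈ -9048.0 + 9.5394*I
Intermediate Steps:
E(-20) - ((5143 + 9923) - 6018) = √(-71 - 20) - ((5143 + 9923) - 6018) = √(-91) - (15066 - 6018) = I*√91 - 1*9048 = I*√91 - 9048 = -9048 + I*√91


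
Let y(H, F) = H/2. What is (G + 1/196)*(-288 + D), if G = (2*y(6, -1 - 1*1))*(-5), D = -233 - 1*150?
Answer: 3944809/196 ≈ 20127.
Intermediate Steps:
y(H, F) = H/2 (y(H, F) = H*(½) = H/2)
D = -383 (D = -233 - 150 = -383)
G = -30 (G = (2*((½)*6))*(-5) = (2*3)*(-5) = 6*(-5) = -30)
(G + 1/196)*(-288 + D) = (-30 + 1/196)*(-288 - 383) = (-30 + 1/196)*(-671) = -5879/196*(-671) = 3944809/196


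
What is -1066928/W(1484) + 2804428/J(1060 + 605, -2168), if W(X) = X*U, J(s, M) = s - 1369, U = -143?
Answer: 37215567839/3925922 ≈ 9479.5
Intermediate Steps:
J(s, M) = -1369 + s
W(X) = -143*X (W(X) = X*(-143) = -143*X)
-1066928/W(1484) + 2804428/J(1060 + 605, -2168) = -1066928/((-143*1484)) + 2804428/(-1369 + (1060 + 605)) = -1066928/(-212212) + 2804428/(-1369 + 1665) = -1066928*(-1/212212) + 2804428/296 = 266732/53053 + 2804428*(1/296) = 266732/53053 + 701107/74 = 37215567839/3925922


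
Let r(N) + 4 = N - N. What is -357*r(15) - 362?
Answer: 1066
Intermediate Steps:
r(N) = -4 (r(N) = -4 + (N - N) = -4 + 0 = -4)
-357*r(15) - 362 = -357*(-4) - 362 = 1428 - 362 = 1066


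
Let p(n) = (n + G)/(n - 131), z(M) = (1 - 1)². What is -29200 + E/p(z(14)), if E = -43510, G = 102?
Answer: 1360705/51 ≈ 26681.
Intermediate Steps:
z(M) = 0 (z(M) = 0² = 0)
p(n) = (102 + n)/(-131 + n) (p(n) = (n + 102)/(n - 131) = (102 + n)/(-131 + n))
-29200 + E/p(z(14)) = -29200 - 43510*(-131 + 0)/(102 + 0) = -29200 - 43510/(102/(-131)) = -29200 - 43510/((-1/131*102)) = -29200 - 43510/(-102/131) = -29200 - 43510*(-131/102) = -29200 + 2849905/51 = 1360705/51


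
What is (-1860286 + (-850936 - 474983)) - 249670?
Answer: -3435875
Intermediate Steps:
(-1860286 + (-850936 - 474983)) - 249670 = (-1860286 - 1325919) - 249670 = -3186205 - 249670 = -3435875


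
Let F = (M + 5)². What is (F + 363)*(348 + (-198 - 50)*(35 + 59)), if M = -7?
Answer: -8427788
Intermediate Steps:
F = 4 (F = (-7 + 5)² = (-2)² = 4)
(F + 363)*(348 + (-198 - 50)*(35 + 59)) = (4 + 363)*(348 + (-198 - 50)*(35 + 59)) = 367*(348 - 248*94) = 367*(348 - 23312) = 367*(-22964) = -8427788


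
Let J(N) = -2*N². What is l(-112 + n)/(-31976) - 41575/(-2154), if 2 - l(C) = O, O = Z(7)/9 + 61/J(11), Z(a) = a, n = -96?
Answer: 482571845851/25002098352 ≈ 19.301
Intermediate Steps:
O = 1145/2178 (O = 7/9 + 61/((-2*11²)) = 7*(⅑) + 61/((-2*121)) = 7/9 + 61/(-242) = 7/9 + 61*(-1/242) = 7/9 - 61/242 = 1145/2178 ≈ 0.52571)
l(C) = 3211/2178 (l(C) = 2 - 1*1145/2178 = 2 - 1145/2178 = 3211/2178)
l(-112 + n)/(-31976) - 41575/(-2154) = (3211/2178)/(-31976) - 41575/(-2154) = (3211/2178)*(-1/31976) - 41575*(-1/2154) = -3211/69643728 + 41575/2154 = 482571845851/25002098352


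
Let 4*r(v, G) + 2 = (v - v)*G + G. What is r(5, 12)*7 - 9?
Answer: 17/2 ≈ 8.5000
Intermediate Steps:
r(v, G) = -½ + G/4 (r(v, G) = -½ + ((v - v)*G + G)/4 = -½ + (0*G + G)/4 = -½ + (0 + G)/4 = -½ + G/4)
r(5, 12)*7 - 9 = (-½ + (¼)*12)*7 - 9 = (-½ + 3)*7 - 9 = (5/2)*7 - 9 = 35/2 - 9 = 17/2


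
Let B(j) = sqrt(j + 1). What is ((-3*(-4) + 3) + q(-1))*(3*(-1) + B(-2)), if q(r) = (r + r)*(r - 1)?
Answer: -57 + 19*I ≈ -57.0 + 19.0*I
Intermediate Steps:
B(j) = sqrt(1 + j)
q(r) = 2*r*(-1 + r) (q(r) = (2*r)*(-1 + r) = 2*r*(-1 + r))
((-3*(-4) + 3) + q(-1))*(3*(-1) + B(-2)) = ((-3*(-4) + 3) + 2*(-1)*(-1 - 1))*(3*(-1) + sqrt(1 - 2)) = ((12 + 3) + 2*(-1)*(-2))*(-3 + sqrt(-1)) = (15 + 4)*(-3 + I) = 19*(-3 + I) = -57 + 19*I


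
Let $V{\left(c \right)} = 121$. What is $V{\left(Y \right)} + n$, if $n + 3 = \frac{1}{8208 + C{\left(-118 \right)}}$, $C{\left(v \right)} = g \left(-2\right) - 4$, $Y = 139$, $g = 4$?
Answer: $\frac{967129}{8196} \approx 118.0$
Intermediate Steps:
$C{\left(v \right)} = -12$ ($C{\left(v \right)} = 4 \left(-2\right) - 4 = -8 - 4 = -12$)
$n = - \frac{24587}{8196}$ ($n = -3 + \frac{1}{8208 - 12} = -3 + \frac{1}{8196} = - \frac{24587}{8196} \approx -2.9999$)
$V{\left(Y \right)} + n = 121 - \frac{24587}{8196} = \frac{967129}{8196}$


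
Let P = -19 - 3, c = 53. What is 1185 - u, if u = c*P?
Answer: 2351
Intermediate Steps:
P = -22
u = -1166 (u = 53*(-22) = -1166)
1185 - u = 1185 - 1*(-1166) = 1185 + 1166 = 2351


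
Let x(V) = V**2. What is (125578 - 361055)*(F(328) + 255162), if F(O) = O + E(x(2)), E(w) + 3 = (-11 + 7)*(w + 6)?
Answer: -60151893219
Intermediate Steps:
E(w) = -27 - 4*w (E(w) = -3 + (-11 + 7)*(w + 6) = -3 - 4*(6 + w) = -3 + (-24 - 4*w) = -27 - 4*w)
F(O) = -43 + O (F(O) = O + (-27 - 4*2**2) = O + (-27 - 4*4) = O + (-27 - 16) = O - 43 = -43 + O)
(125578 - 361055)*(F(328) + 255162) = (125578 - 361055)*((-43 + 328) + 255162) = -235477*(285 + 255162) = -235477*255447 = -60151893219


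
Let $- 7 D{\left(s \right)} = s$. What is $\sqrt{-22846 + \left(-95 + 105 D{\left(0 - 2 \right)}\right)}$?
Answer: $i \sqrt{22911} \approx 151.36 i$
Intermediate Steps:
$D{\left(s \right)} = - \frac{s}{7}$
$\sqrt{-22846 + \left(-95 + 105 D{\left(0 - 2 \right)}\right)} = \sqrt{-22846 - \left(95 - 105 \left(- \frac{0 - 2}{7}\right)\right)} = \sqrt{-22846 - \left(95 - 105 \left(\left(- \frac{1}{7}\right) \left(-2\right)\right)\right)} = \sqrt{-22846 + \left(-95 + 105 \cdot \frac{2}{7}\right)} = \sqrt{-22846 + \left(-95 + 30\right)} = \sqrt{-22846 - 65} = \sqrt{-22911} = i \sqrt{22911}$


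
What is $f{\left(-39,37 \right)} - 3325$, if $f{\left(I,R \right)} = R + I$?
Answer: $-3327$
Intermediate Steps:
$f{\left(I,R \right)} = I + R$
$f{\left(-39,37 \right)} - 3325 = \left(-39 + 37\right) - 3325 = -2 - 3325 = -3327$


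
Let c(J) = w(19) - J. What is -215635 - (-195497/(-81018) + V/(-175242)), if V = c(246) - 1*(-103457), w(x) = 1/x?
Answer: -9694937115667861/44959561794 ≈ -2.1564e+5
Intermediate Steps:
c(J) = 1/19 - J
V = 1961010/19 (V = (1/19 - 1*246) - 1*(-103457) = (1/19 - 246) + 103457 = -4673/19 + 103457 = 1961010/19 ≈ 1.0321e+5)
-215635 - (-195497/(-81018) + V/(-175242)) = -215635 - (-195497/(-81018) + (1961010/19)/(-175242)) = -215635 - (-195497*(-1/81018) + (1961010/19)*(-1/175242)) = -215635 - (195497/81018 - 326835/554933) = -215635 - 1*82008218671/44959561794 = -215635 - 82008218671/44959561794 = -9694937115667861/44959561794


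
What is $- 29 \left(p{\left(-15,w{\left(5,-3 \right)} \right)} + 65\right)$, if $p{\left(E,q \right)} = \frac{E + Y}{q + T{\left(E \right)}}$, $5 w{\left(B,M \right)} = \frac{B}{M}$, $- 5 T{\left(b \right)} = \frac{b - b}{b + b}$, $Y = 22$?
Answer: $-1276$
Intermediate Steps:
$T{\left(b \right)} = 0$ ($T{\left(b \right)} = - \frac{\left(b - b\right) \frac{1}{b + b}}{5} = - \frac{0 \frac{1}{2 b}}{5} = \left(- \frac{1}{5}\right) 0 = 0$)
$w{\left(B,M \right)} = \frac{B}{5 M}$ ($w{\left(B,M \right)} = \frac{B \frac{1}{M}}{5} = \frac{B}{5 M}$)
$p{\left(E,q \right)} = \frac{22 + E}{q}$ ($p{\left(E,q \right)} = \frac{E + 22}{q + 0} = \frac{22 + E}{q}$)
$- 29 \left(p{\left(-15,w{\left(5,-3 \right)} \right)} + 65\right) = - 29 \left(\frac{22 - 15}{\frac{1}{5} \cdot 5 \frac{1}{-3}} + 65\right) = - 29 \left(\frac{1}{\frac{1}{5} \cdot 5 \left(- \frac{1}{3}\right)} 7 + 65\right) = - 29 \left(\frac{1}{- \frac{1}{3}} \cdot 7 + 65\right) = - 29 \left(\left(-3\right) 7 + 65\right) = - 29 \left(-21 + 65\right) = \left(-29\right) 44 = -1276$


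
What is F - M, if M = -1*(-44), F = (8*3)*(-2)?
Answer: -92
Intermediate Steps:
F = -48 (F = 24*(-2) = -48)
M = 44
F - M = -48 - 1*44 = -48 - 44 = -92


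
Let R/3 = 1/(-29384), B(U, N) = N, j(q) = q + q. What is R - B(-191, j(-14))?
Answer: 822749/29384 ≈ 28.000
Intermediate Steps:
j(q) = 2*q
R = -3/29384 (R = 3/(-29384) = 3*(-1/29384) = -3/29384 ≈ -0.00010210)
R - B(-191, j(-14)) = -3/29384 - 2*(-14) = -3/29384 - 1*(-28) = -3/29384 + 28 = 822749/29384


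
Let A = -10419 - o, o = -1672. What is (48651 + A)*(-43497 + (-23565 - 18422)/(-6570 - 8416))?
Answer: -13004794505360/7493 ≈ -1.7356e+9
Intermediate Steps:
A = -8747 (A = -10419 - 1*(-1672) = -10419 + 1672 = -8747)
(48651 + A)*(-43497 + (-23565 - 18422)/(-6570 - 8416)) = (48651 - 8747)*(-43497 + (-23565 - 18422)/(-6570 - 8416)) = 39904*(-43497 - 41987/(-14986)) = 39904*(-43497 - 41987*(-1/14986)) = 39904*(-43497 + 41987/14986) = 39904*(-651804055/14986) = -13004794505360/7493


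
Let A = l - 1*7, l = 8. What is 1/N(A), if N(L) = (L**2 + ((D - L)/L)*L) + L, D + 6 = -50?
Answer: -1/55 ≈ -0.018182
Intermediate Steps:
D = -56 (D = -6 - 50 = -56)
A = 1 (A = 8 - 1*7 = 8 - 7 = 1)
N(L) = -56 + L**2 (N(L) = (L**2 + ((-56 - L)/L)*L) + L = (L**2 + (-56 - L)) + L = (-56 + L**2 - L) + L = -56 + L**2)
1/N(A) = 1/(-56 + 1**2) = 1/(-56 + 1) = 1/(-55) = -1/55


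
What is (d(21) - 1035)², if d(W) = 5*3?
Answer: 1040400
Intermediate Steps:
d(W) = 15
(d(21) - 1035)² = (15 - 1035)² = (-1020)² = 1040400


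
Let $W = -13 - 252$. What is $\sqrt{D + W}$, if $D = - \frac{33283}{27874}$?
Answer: $\frac{i \sqrt{206822097482}}{27874} \approx 16.315 i$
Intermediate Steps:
$D = - \frac{33283}{27874}$ ($D = \left(-33283\right) \frac{1}{27874} = - \frac{33283}{27874} \approx -1.1941$)
$W = -265$ ($W = -13 - 252 = -265$)
$\sqrt{D + W} = \sqrt{- \frac{33283}{27874} - 265} = \sqrt{- \frac{7419893}{27874}} = \frac{i \sqrt{206822097482}}{27874}$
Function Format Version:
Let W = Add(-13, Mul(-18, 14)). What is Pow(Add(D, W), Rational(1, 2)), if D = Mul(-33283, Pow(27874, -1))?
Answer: Mul(Rational(1, 27874), I, Pow(206822097482, Rational(1, 2))) ≈ Mul(16.315, I)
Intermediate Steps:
D = Rational(-33283, 27874) (D = Mul(-33283, Rational(1, 27874)) = Rational(-33283, 27874) ≈ -1.1941)
W = -265 (W = Add(-13, -252) = -265)
Pow(Add(D, W), Rational(1, 2)) = Pow(Add(Rational(-33283, 27874), -265), Rational(1, 2)) = Pow(Rational(-7419893, 27874), Rational(1, 2)) = Mul(Rational(1, 27874), I, Pow(206822097482, Rational(1, 2)))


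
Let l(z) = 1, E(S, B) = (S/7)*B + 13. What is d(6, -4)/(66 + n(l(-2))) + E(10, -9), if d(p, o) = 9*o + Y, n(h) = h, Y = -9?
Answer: -248/469 ≈ -0.52878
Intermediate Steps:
E(S, B) = 13 + B*S/7 (E(S, B) = (S*(⅐))*B + 13 = (S/7)*B + 13 = B*S/7 + 13 = 13 + B*S/7)
d(p, o) = -9 + 9*o (d(p, o) = 9*o - 9 = -9 + 9*o)
d(6, -4)/(66 + n(l(-2))) + E(10, -9) = (-9 + 9*(-4))/(66 + 1) + (13 + (⅐)*(-9)*10) = (-9 - 36)/67 + (13 - 90/7) = (1/67)*(-45) + ⅐ = -45/67 + ⅐ = -248/469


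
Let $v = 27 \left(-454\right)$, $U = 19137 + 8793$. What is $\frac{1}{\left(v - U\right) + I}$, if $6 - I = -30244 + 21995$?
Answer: $- \frac{1}{31933} \approx -3.1316 \cdot 10^{-5}$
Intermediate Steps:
$U = 27930$
$v = -12258$
$I = 8255$ ($I = 6 - \left(-30244 + 21995\right) = 6 - -8249 = 6 + 8249 = 8255$)
$\frac{1}{\left(v - U\right) + I} = \frac{1}{\left(-12258 - 27930\right) + 8255} = \frac{1}{-40188 + 8255} = \frac{1}{-31933} = - \frac{1}{31933}$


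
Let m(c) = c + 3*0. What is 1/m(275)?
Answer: 1/275 ≈ 0.0036364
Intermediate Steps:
m(c) = c (m(c) = c + 0 = c)
1/m(275) = 1/275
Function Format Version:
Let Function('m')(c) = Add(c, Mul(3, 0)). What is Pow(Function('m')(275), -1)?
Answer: Rational(1, 275) ≈ 0.0036364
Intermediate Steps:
Function('m')(c) = c (Function('m')(c) = Add(c, 0) = c)
Pow(Function('m')(275), -1) = Pow(275, -1) = Rational(1, 275)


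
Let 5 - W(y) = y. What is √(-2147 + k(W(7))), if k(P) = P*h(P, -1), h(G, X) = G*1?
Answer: I*√2143 ≈ 46.293*I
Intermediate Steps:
W(y) = 5 - y
h(G, X) = G
k(P) = P² (k(P) = P*P = P²)
√(-2147 + k(W(7))) = √(-2147 + (5 - 1*7)²) = √(-2147 + (5 - 7)²) = √(-2147 + (-2)²) = √(-2147 + 4) = √(-2143) = I*√2143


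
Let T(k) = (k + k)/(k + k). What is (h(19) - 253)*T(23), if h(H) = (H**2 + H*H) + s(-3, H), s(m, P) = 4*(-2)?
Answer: 461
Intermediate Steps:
s(m, P) = -8
h(H) = -8 + 2*H**2 (h(H) = (H**2 + H*H) - 8 = (H**2 + H**2) - 8 = 2*H**2 - 8 = -8 + 2*H**2)
T(k) = 1 (T(k) = (2*k)/((2*k)) = (2*k)*(1/(2*k)) = 1)
(h(19) - 253)*T(23) = ((-8 + 2*19**2) - 253)*1 = ((-8 + 2*361) - 253)*1 = ((-8 + 722) - 253)*1 = (714 - 253)*1 = 461*1 = 461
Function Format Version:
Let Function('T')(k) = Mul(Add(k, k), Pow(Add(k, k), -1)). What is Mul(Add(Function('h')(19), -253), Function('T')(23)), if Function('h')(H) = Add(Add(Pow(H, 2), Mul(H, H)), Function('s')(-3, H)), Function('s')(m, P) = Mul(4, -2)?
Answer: 461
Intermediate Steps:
Function('s')(m, P) = -8
Function('h')(H) = Add(-8, Mul(2, Pow(H, 2))) (Function('h')(H) = Add(Add(Pow(H, 2), Mul(H, H)), -8) = Add(Add(Pow(H, 2), Pow(H, 2)), -8) = Add(Mul(2, Pow(H, 2)), -8) = Add(-8, Mul(2, Pow(H, 2))))
Function('T')(k) = 1 (Function('T')(k) = Mul(Mul(2, k), Pow(Mul(2, k), -1)) = Mul(Mul(2, k), Mul(Rational(1, 2), Pow(k, -1))) = 1)
Mul(Add(Function('h')(19), -253), Function('T')(23)) = Mul(Add(Add(-8, Mul(2, Pow(19, 2))), -253), 1) = Mul(Add(Add(-8, Mul(2, 361)), -253), 1) = Mul(Add(Add(-8, 722), -253), 1) = Mul(Add(714, -253), 1) = Mul(461, 1) = 461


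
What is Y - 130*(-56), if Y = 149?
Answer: 7429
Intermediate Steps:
Y - 130*(-56) = 149 - 130*(-56) = 149 + 7280 = 7429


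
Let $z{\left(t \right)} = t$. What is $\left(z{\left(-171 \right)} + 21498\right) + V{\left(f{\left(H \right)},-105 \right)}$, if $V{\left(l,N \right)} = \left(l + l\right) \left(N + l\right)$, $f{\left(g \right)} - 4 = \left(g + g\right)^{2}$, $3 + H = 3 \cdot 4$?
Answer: $167615$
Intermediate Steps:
$H = 9$ ($H = -3 + 3 \cdot 4 = -3 + 12 = 9$)
$f{\left(g \right)} = 4 + 4 g^{2}$ ($f{\left(g \right)} = 4 + \left(g + g\right)^{2} = 4 + \left(2 g\right)^{2} = 4 + 4 g^{2}$)
$V{\left(l,N \right)} = 2 l \left(N + l\right)$
$\left(z{\left(-171 \right)} + 21498\right) + V{\left(f{\left(H \right)},-105 \right)} = \left(-171 + 21498\right) + 2 \left(4 + 4 \cdot 9^{2}\right) \left(-105 + \left(4 + 4 \cdot 9^{2}\right)\right) = 21327 + 2 \left(4 + 4 \cdot 81\right) \left(-105 + \left(4 + 4 \cdot 81\right)\right) = 21327 + 2 \left(4 + 324\right) \left(-105 + \left(4 + 324\right)\right) = 21327 + 2 \cdot 328 \left(-105 + 328\right) = 21327 + 2 \cdot 328 \cdot 223 = 21327 + 146288 = 167615$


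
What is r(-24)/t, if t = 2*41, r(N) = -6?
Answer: -3/41 ≈ -0.073171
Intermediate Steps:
t = 82
r(-24)/t = -6/82 = -6*1/82 = -3/41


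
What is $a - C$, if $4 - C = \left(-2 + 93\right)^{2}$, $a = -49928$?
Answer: $-41651$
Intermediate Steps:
$C = -8277$ ($C = 4 - \left(-2 + 93\right)^{2} = 4 - 91^{2} = 4 - 8281 = -8277$)
$a - C = -49928 - -8277 = -49928 + 8277 = -41651$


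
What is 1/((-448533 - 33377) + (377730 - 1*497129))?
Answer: -1/601309 ≈ -1.6630e-6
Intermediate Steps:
1/((-448533 - 33377) + (377730 - 1*497129)) = 1/(-481910 + (377730 - 497129)) = 1/(-481910 - 119399) = 1/(-601309) = -1/601309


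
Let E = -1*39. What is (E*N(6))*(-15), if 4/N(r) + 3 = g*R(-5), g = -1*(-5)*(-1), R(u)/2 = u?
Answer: 2340/47 ≈ 49.787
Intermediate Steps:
R(u) = 2*u
E = -39
g = -5 (g = 5*(-1) = -5)
N(r) = 4/47 (N(r) = 4/(-3 - 10*(-5)) = 4/(-3 - 5*(-10)) = 4/(-3 + 50) = 4/47)
(E*N(6))*(-15) = -39*4/47*(-15) = -156/47*(-15) = 2340/47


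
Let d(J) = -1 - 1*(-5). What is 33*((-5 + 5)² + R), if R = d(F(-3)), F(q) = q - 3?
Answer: 132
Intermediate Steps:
F(q) = -3 + q
d(J) = 4 (d(J) = -1 + 5 = 4)
R = 4
33*((-5 + 5)² + R) = 33*((-5 + 5)² + 4) = 33*(0² + 4) = 33*(0 + 4) = 33*4 = 132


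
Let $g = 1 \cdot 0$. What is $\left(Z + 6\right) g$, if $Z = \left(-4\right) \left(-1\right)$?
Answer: $0$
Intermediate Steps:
$g = 0$
$Z = 4$
$\left(Z + 6\right) g = \left(4 + 6\right) 0 = 10 \cdot 0 = 0$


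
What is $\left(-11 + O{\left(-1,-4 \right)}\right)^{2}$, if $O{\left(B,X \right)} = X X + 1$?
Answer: $36$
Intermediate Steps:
$O{\left(B,X \right)} = 1 + X^{2}$ ($O{\left(B,X \right)} = X^{2} + 1 = 1 + X^{2}$)
$\left(-11 + O{\left(-1,-4 \right)}\right)^{2} = \left(-11 + \left(1 + \left(-4\right)^{2}\right)\right)^{2} = \left(-11 + \left(1 + 16\right)\right)^{2} = \left(-11 + 17\right)^{2} = 6^{2} = 36$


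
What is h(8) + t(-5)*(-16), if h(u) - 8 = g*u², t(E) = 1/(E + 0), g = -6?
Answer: -1864/5 ≈ -372.80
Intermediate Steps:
t(E) = 1/E
h(u) = 8 - 6*u²
h(8) + t(-5)*(-16) = (8 - 6*8²) - 16/(-5) = (8 - 6*64) - ⅕*(-16) = (8 - 384) + 16/5 = -376 + 16/5 = -1864/5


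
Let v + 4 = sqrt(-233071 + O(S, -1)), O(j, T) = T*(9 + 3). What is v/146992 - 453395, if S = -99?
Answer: -16661359461/36748 + I*sqrt(233083)/146992 ≈ -4.534e+5 + 0.0032844*I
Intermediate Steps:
O(j, T) = 12*T (O(j, T) = T*12 = 12*T)
v = -4 + I*sqrt(233083) (v = -4 + sqrt(-233071 + 12*(-1)) = -4 + sqrt(-233071 - 12) = -4 + sqrt(-233083) = -4 + I*sqrt(233083) ≈ -4.0 + 482.79*I)
v/146992 - 453395 = (-4 + I*sqrt(233083))/146992 - 453395 = (-4 + I*sqrt(233083))*(1/146992) - 453395 = (-1/36748 + I*sqrt(233083)/146992) - 453395 = -16661359461/36748 + I*sqrt(233083)/146992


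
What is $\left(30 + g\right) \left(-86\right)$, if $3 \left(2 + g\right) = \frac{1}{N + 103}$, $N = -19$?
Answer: $- \frac{303451}{126} \approx -2408.3$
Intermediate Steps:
$g = - \frac{503}{252}$ ($g = -2 + \frac{1}{3 \left(-19 + 103\right)} = -2 + \frac{1}{3 \cdot 84} = -2 + \frac{1}{3} \cdot \frac{1}{84} = -2 + \frac{1}{252} = - \frac{503}{252} \approx -1.996$)
$\left(30 + g\right) \left(-86\right) = \left(30 - \frac{503}{252}\right) \left(-86\right) = \frac{7057}{252} \left(-86\right) = - \frac{303451}{126}$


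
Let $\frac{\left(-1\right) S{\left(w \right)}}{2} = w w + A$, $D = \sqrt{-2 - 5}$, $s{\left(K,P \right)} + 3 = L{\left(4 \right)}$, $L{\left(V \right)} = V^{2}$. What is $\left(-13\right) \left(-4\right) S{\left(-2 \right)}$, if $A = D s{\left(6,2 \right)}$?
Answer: $-416 - 1352 i \sqrt{7} \approx -416.0 - 3577.1 i$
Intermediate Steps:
$s{\left(K,P \right)} = 13$ ($s{\left(K,P \right)} = -3 + 4^{2} = -3 + 16 = 13$)
$D = i \sqrt{7}$ ($D = \sqrt{-7} = i \sqrt{7} \approx 2.6458 i$)
$A = 13 i \sqrt{7}$ ($A = i \sqrt{7} \cdot 13 = 13 i \sqrt{7} \approx 34.395 i$)
$S{\left(w \right)} = - 2 w^{2} - 26 i \sqrt{7}$ ($S{\left(w \right)} = - 2 \left(w w + 13 i \sqrt{7}\right) = - 2 \left(w^{2} + 13 i \sqrt{7}\right) = - 2 w^{2} - 26 i \sqrt{7}$)
$\left(-13\right) \left(-4\right) S{\left(-2 \right)} = \left(-13\right) \left(-4\right) \left(- 2 \left(-2\right)^{2} - 26 i \sqrt{7}\right) = 52 \left(\left(-2\right) 4 - 26 i \sqrt{7}\right) = 52 \left(-8 - 26 i \sqrt{7}\right) = -416 - 1352 i \sqrt{7}$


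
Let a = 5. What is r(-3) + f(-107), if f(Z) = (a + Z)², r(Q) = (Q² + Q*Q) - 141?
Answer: 10281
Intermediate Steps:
r(Q) = -141 + 2*Q² (r(Q) = (Q² + Q²) - 141 = 2*Q² - 141 = -141 + 2*Q²)
f(Z) = (5 + Z)²
r(-3) + f(-107) = (-141 + 2*(-3)²) + (5 - 107)² = (-141 + 2*9) + (-102)² = (-141 + 18) + 10404 = -123 + 10404 = 10281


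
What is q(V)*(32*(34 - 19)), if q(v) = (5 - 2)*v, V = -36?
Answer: -51840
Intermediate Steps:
q(v) = 3*v
q(V)*(32*(34 - 19)) = (3*(-36))*(32*(34 - 19)) = -3456*15 = -108*480 = -51840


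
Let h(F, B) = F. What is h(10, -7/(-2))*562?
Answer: 5620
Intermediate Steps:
h(10, -7/(-2))*562 = 10*562 = 5620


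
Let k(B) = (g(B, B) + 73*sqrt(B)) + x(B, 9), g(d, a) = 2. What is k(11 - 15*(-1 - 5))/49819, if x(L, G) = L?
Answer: 103/49819 + 73*sqrt(101)/49819 ≈ 0.016794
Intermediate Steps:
k(B) = 2 + B + 73*sqrt(B) (k(B) = (2 + 73*sqrt(B)) + B = 2 + B + 73*sqrt(B))
k(11 - 15*(-1 - 5))/49819 = (2 + (11 - 15*(-1 - 5)) + 73*sqrt(11 - 15*(-1 - 5)))/49819 = (2 + (11 - 15*(-6)) + 73*sqrt(11 - 15*(-6)))*(1/49819) = (2 + (11 + 90) + 73*sqrt(11 + 90))*(1/49819) = (2 + 101 + 73*sqrt(101))*(1/49819) = (103 + 73*sqrt(101))*(1/49819) = 103/49819 + 73*sqrt(101)/49819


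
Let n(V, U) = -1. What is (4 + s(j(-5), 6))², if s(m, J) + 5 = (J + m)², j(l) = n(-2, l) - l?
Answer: 9801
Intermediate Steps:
j(l) = -1 - l
s(m, J) = -5 + (J + m)²
(4 + s(j(-5), 6))² = (4 + (-5 + (6 + (-1 - 1*(-5)))²))² = (4 + (-5 + (6 + (-1 + 5))²))² = (4 + (-5 + (6 + 4)²))² = (4 + (-5 + 10²))² = (4 + (-5 + 100))² = (4 + 95)² = 99² = 9801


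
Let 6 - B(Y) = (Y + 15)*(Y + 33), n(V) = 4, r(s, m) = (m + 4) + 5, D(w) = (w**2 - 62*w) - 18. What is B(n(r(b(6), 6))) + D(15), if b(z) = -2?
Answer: -1420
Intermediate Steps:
D(w) = -18 + w**2 - 62*w
r(s, m) = 9 + m (r(s, m) = (4 + m) + 5 = 9 + m)
B(Y) = 6 - (15 + Y)*(33 + Y) (B(Y) = 6 - (Y + 15)*(Y + 33) = 6 - (15 + Y)*(33 + Y))
B(n(r(b(6), 6))) + D(15) = (-489 - 1*4**2 - 48*4) + (-18 + 15**2 - 62*15) = (-489 - 1*16 - 192) + (-18 + 225 - 930) = (-489 - 16 - 192) - 723 = -697 - 723 = -1420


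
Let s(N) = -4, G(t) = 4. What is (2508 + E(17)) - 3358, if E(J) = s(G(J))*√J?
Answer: -850 - 4*√17 ≈ -866.49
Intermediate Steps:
E(J) = -4*√J
(2508 + E(17)) - 3358 = (2508 - 4*√17) - 3358 = -850 - 4*√17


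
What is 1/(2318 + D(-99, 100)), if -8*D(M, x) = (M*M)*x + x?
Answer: -1/120207 ≈ -8.3190e-6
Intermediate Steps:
D(M, x) = -x/8 - x*M²/8 (D(M, x) = -((M*M)*x + x)/8 = -(M²*x + x)/8 = -(x*M² + x)/8 = -(x + x*M²)/8 = -x/8 - x*M²/8)
1/(2318 + D(-99, 100)) = 1/(2318 - ⅛*100*(1 + (-99)²)) = 1/(2318 - ⅛*100*(1 + 9801)) = 1/(2318 - ⅛*100*9802) = 1/(2318 - 122525) = 1/(-120207) = -1/120207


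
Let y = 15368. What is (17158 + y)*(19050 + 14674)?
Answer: 1096906824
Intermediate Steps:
(17158 + y)*(19050 + 14674) = (17158 + 15368)*(19050 + 14674) = 32526*33724 = 1096906824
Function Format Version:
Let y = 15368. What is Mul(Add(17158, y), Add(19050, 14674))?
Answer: 1096906824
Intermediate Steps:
Mul(Add(17158, y), Add(19050, 14674)) = Mul(Add(17158, 15368), Add(19050, 14674)) = Mul(32526, 33724) = 1096906824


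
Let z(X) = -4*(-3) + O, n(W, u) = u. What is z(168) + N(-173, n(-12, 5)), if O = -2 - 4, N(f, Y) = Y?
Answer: 11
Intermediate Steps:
O = -6
z(X) = 6 (z(X) = -4*(-3) - 6 = 12 - 6 = 6)
z(168) + N(-173, n(-12, 5)) = 6 + 5 = 11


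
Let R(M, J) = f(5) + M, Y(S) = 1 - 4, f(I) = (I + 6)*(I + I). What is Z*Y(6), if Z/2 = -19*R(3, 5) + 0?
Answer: 12882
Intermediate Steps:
f(I) = 2*I*(6 + I) (f(I) = (6 + I)*(2*I) = 2*I*(6 + I))
Y(S) = -3
R(M, J) = 110 + M (R(M, J) = 2*5*(6 + 5) + M = 2*5*11 + M = 110 + M)
Z = -4294 (Z = 2*(-19*(110 + 3) + 0) = 2*(-19*113 + 0) = 2*(-2147 + 0) = 2*(-2147) = -4294)
Z*Y(6) = -4294*(-3) = 12882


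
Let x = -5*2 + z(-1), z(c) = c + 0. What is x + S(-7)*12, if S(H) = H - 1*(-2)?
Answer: -71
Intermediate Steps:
z(c) = c
x = -11 (x = -5*2 - 1 = -10 - 1 = -11)
S(H) = 2 + H (S(H) = H + 2 = 2 + H)
x + S(-7)*12 = -11 + (2 - 7)*12 = -11 - 5*12 = -11 - 60 = -71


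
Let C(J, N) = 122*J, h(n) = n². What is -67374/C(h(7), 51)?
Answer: -33687/2989 ≈ -11.270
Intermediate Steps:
-67374/C(h(7), 51) = -67374/(122*7²) = -67374/(122*49) = -67374/5978 = -67374*1/5978 = -33687/2989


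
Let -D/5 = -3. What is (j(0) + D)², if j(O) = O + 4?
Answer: 361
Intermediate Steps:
D = 15 (D = -5*(-3) = 15)
j(O) = 4 + O
(j(0) + D)² = ((4 + 0) + 15)² = (4 + 15)² = 19² = 361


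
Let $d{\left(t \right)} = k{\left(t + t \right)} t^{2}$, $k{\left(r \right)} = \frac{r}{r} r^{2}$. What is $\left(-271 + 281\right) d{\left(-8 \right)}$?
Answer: $163840$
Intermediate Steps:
$k{\left(r \right)} = r^{2}$ ($k{\left(r \right)} = 1 r^{2} = r^{2}$)
$d{\left(t \right)} = 4 t^{4}$ ($d{\left(t \right)} = \left(t + t\right)^{2} t^{2} = \left(2 t\right)^{2} t^{2} = 4 t^{2} t^{2} = 4 t^{4}$)
$\left(-271 + 281\right) d{\left(-8 \right)} = \left(-271 + 281\right) 4 \left(-8\right)^{4} = 10 \cdot 4 \cdot 4096 = 10 \cdot 16384 = 163840$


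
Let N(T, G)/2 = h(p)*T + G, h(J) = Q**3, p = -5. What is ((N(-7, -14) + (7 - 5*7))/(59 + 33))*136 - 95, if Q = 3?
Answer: -16941/23 ≈ -736.57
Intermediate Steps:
h(J) = 27 (h(J) = 3**3 = 27)
N(T, G) = 2*G + 54*T (N(T, G) = 2*(27*T + G) = 2*(G + 27*T) = 2*G + 54*T)
((N(-7, -14) + (7 - 5*7))/(59 + 33))*136 - 95 = (((2*(-14) + 54*(-7)) + (7 - 5*7))/(59 + 33))*136 - 95 = (((-28 - 378) + (7 - 35))/92)*136 - 95 = ((-406 - 28)*(1/92))*136 - 95 = -434*1/92*136 - 95 = -217/46*136 - 95 = -14756/23 - 95 = -16941/23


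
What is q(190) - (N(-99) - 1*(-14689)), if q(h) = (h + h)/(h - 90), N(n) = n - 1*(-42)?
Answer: -73141/5 ≈ -14628.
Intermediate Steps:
N(n) = 42 + n (N(n) = n + 42 = 42 + n)
q(h) = 2*h/(-90 + h) (q(h) = (2*h)/(-90 + h) = 2*h/(-90 + h))
q(190) - (N(-99) - 1*(-14689)) = 2*190/(-90 + 190) - ((42 - 99) - 1*(-14689)) = 2*190/100 - (-57 + 14689) = 2*190*(1/100) - 1*14632 = 19/5 - 14632 = -73141/5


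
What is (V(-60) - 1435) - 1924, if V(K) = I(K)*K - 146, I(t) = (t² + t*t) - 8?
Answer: -435025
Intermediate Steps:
I(t) = -8 + 2*t² (I(t) = (t² + t²) - 8 = 2*t² - 8 = -8 + 2*t²)
V(K) = -146 + K*(-8 + 2*K²) (V(K) = (-8 + 2*K²)*K - 146 = K*(-8 + 2*K²) - 146 = -146 + K*(-8 + 2*K²))
(V(-60) - 1435) - 1924 = ((-146 + 2*(-60)*(-4 + (-60)²)) - 1435) - 1924 = ((-146 + 2*(-60)*(-4 + 3600)) - 1435) - 1924 = ((-146 + 2*(-60)*3596) - 1435) - 1924 = ((-146 - 431520) - 1435) - 1924 = (-431666 - 1435) - 1924 = -433101 - 1924 = -435025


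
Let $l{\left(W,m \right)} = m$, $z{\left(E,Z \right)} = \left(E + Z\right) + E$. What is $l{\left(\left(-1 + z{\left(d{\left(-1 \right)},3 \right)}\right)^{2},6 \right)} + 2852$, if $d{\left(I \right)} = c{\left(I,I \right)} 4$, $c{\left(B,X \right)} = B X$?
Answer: $2858$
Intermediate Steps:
$d{\left(I \right)} = 4 I^{2}$ ($d{\left(I \right)} = I I 4 = I^{2} \cdot 4 = 4 I^{2}$)
$z{\left(E,Z \right)} = Z + 2 E$
$l{\left(\left(-1 + z{\left(d{\left(-1 \right)},3 \right)}\right)^{2},6 \right)} + 2852 = 6 + 2852 = 2858$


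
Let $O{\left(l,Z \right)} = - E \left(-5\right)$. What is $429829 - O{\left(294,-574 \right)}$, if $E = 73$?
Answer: $429464$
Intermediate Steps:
$O{\left(l,Z \right)} = 365$ ($O{\left(l,Z \right)} = - 73 \left(-5\right) = \left(-1\right) \left(-365\right) = 365$)
$429829 - O{\left(294,-574 \right)} = 429829 - 365 = 429464$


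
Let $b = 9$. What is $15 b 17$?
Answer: $2295$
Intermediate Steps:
$15 b 17 = 15 \cdot 9 \cdot 17 = 135 \cdot 17 = 2295$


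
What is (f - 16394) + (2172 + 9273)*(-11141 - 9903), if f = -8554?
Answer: -240873528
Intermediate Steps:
(f - 16394) + (2172 + 9273)*(-11141 - 9903) = (-8554 - 16394) + (2172 + 9273)*(-11141 - 9903) = -24948 + 11445*(-21044) = -24948 - 240848580 = -240873528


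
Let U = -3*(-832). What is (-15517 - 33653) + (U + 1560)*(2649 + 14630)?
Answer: 70034454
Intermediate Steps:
U = 2496
(-15517 - 33653) + (U + 1560)*(2649 + 14630) = (-15517 - 33653) + (2496 + 1560)*(2649 + 14630) = -49170 + 4056*17279 = -49170 + 70083624 = 70034454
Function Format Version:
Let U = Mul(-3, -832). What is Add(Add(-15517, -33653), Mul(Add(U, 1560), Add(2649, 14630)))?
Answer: 70034454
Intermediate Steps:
U = 2496
Add(Add(-15517, -33653), Mul(Add(U, 1560), Add(2649, 14630))) = Add(Add(-15517, -33653), Mul(Add(2496, 1560), Add(2649, 14630))) = Add(-49170, Mul(4056, 17279)) = Add(-49170, 70083624) = 70034454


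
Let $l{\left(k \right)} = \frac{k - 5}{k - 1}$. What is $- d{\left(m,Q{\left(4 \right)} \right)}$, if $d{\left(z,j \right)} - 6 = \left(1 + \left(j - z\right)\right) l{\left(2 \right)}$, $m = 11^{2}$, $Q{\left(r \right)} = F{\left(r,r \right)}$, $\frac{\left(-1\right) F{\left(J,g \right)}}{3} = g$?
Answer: $-402$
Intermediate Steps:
$F{\left(J,g \right)} = - 3 g$
$l{\left(k \right)} = \frac{-5 + k}{-1 + k}$
$Q{\left(r \right)} = - 3 r$
$m = 121$
$d{\left(z,j \right)} = 3 - 3 j + 3 z$ ($d{\left(z,j \right)} = 6 + \left(1 + \left(j - z\right)\right) \frac{-5 + 2}{-1 + 2} = 6 + \left(1 + j - z\right) 1^{-1} \left(-3\right) = 6 + \left(1 + j - z\right) 1 \left(-3\right) = 6 + \left(1 + j - z\right) \left(-3\right) = 6 - \left(3 - 3 z + 3 j\right) = 3 - 3 j + 3 z$)
$- d{\left(m,Q{\left(4 \right)} \right)} = - (3 - 3 \left(\left(-3\right) 4\right) + 3 \cdot 121) = - (3 - -36 + 363) = - (3 + 36 + 363) = \left(-1\right) 402 = -402$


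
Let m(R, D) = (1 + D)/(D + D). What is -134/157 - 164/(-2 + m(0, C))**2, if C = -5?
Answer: -163069/2512 ≈ -64.916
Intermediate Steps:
m(R, D) = (1 + D)/(2*D) (m(R, D) = (1 + D)/((2*D)) = (1 + D)*(1/(2*D)) = (1 + D)/(2*D))
-134/157 - 164/(-2 + m(0, C))**2 = -134/157 - 164/(-2 + (1/2)*(1 - 5)/(-5))**2 = -134*1/157 - 164/(-2 + (1/2)*(-1/5)*(-4))**2 = -134/157 - 164/(-2 + 2/5)**2 = -134/157 - 164/((-8/5)**2) = -134/157 - 164/64/25 = -134/157 - 164*25/64 = -134/157 - 1025/16 = -163069/2512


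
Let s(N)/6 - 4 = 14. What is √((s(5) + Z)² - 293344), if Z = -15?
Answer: I*√284695 ≈ 533.57*I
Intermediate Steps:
s(N) = 108 (s(N) = 24 + 6*14 = 24 + 84 = 108)
√((s(5) + Z)² - 293344) = √((108 - 15)² - 293344) = √(93² - 293344) = √(8649 - 293344) = √(-284695) = I*√284695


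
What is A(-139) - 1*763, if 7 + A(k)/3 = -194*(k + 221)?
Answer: -48508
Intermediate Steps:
A(k) = -128643 - 582*k (A(k) = -21 + 3*(-194*(k + 221)) = -21 + 3*(-194*(221 + k)) = -21 + 3*(-42874 - 194*k) = -21 + (-128622 - 582*k) = -128643 - 582*k)
A(-139) - 1*763 = (-128643 - 582*(-139)) - 1*763 = (-128643 + 80898) - 763 = -47745 - 763 = -48508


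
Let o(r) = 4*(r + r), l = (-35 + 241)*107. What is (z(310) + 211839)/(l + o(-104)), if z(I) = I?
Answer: 30307/3030 ≈ 10.002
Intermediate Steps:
l = 22042 (l = 206*107 = 22042)
o(r) = 8*r (o(r) = 4*(2*r) = 8*r)
(z(310) + 211839)/(l + o(-104)) = (310 + 211839)/(22042 + 8*(-104)) = 212149/(22042 - 832) = 212149/21210 = 212149*(1/21210) = 30307/3030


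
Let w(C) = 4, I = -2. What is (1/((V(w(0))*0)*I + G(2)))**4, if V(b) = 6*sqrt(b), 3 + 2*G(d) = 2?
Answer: 16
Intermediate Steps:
G(d) = -1/2 (G(d) = -3/2 + (1/2)*2 = -3/2 + 1 = -1/2)
(1/((V(w(0))*0)*I + G(2)))**4 = (1/(((6*sqrt(4))*0)*(-2) - 1/2))**4 = (1/(((6*2)*0)*(-2) - 1/2))**4 = (1/((12*0)*(-2) - 1/2))**4 = (1/(0*(-2) - 1/2))**4 = (1/(0 - 1/2))**4 = (1/(-1/2))**4 = (-2*1)**4 = (-2)**4 = 16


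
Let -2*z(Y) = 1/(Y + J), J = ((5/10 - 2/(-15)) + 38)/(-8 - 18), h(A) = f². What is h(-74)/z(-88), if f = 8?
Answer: 2233568/195 ≈ 11454.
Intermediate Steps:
h(A) = 64 (h(A) = 8² = 64)
J = -1159/780 (J = ((5*(⅒) - 2*(-1/15)) + 38)/(-26) = ((½ + 2/15) + 38)*(-1/26) = (19/30 + 38)*(-1/26) = (1159/30)*(-1/26) = -1159/780 ≈ -1.4859)
z(Y) = -1/(2*(-1159/780 + Y)) (z(Y) = -1/(2*(Y - 1159/780)) = -1/(2*(-1159/780 + Y)))
h(-74)/z(-88) = 64/((-390/(-1159 + 780*(-88)))) = 64/((-390/(-1159 - 68640))) = 64/((-390/(-69799))) = 64/((-390*(-1/69799))) = 64/(390/69799) = 64*(69799/390) = 2233568/195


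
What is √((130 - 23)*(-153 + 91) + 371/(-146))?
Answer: I*√141464510/146 ≈ 81.465*I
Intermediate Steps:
√((130 - 23)*(-153 + 91) + 371/(-146)) = √(107*(-62) + 371*(-1/146)) = √(-6634 - 371/146) = √(-968935/146) = I*√141464510/146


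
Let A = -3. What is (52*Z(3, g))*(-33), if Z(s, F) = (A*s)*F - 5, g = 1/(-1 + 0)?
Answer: -6864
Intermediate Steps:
g = -1 (g = 1/(-1) = -1)
Z(s, F) = -5 - 3*F*s (Z(s, F) = (-3*s)*F - 5 = -3*F*s - 5 = -5 - 3*F*s)
(52*Z(3, g))*(-33) = (52*(-5 - 3*(-1)*3))*(-33) = (52*(-5 + 9))*(-33) = (52*4)*(-33) = 208*(-33) = -6864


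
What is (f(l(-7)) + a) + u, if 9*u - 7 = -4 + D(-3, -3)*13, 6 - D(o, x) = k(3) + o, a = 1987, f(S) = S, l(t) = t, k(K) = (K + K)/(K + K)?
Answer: 17927/9 ≈ 1991.9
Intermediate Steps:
k(K) = 1 (k(K) = (2*K)/((2*K)) = (2*K)*(1/(2*K)) = 1)
D(o, x) = 5 - o (D(o, x) = 6 - (1 + o) = 6 + (-1 - o) = 5 - o)
u = 107/9 (u = 7/9 + (-4 + (5 - 1*(-3))*13)/9 = 7/9 + (-4 + (5 + 3)*13)/9 = 7/9 + (-4 + 8*13)/9 = 7/9 + (-4 + 104)/9 = 7/9 + (1/9)*100 = 7/9 + 100/9 = 107/9 ≈ 11.889)
(f(l(-7)) + a) + u = (-7 + 1987) + 107/9 = 1980 + 107/9 = 17927/9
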